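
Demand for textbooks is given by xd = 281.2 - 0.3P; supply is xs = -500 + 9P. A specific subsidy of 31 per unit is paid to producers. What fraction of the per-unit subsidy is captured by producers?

Producer share = 1/31

Pre-subsidy: 281.2 - 0.3P = -500 + 9P gives P* = 84, x* = 256.
With the subsidy, sellers receive Ps = Pb + 31 for each unit, where Pb is the price buyers pay.
Supply in terms of Pb becomes xs = -500 + 9(Pb + 31) = -221 + 9Pb. Setting this equal to demand: 281.2 - 0.3Pb = -221 + 9Pb, so Pb = 54.
Sellers receive Ps = 54 + 31 = 85; x' = 281.2 − 0.3·54 = 265.
Buyers' price falls by P* − Pb = 84 − 54 = 30; sellers' price rises by Ps − P* = 85 − 84 = 1.
So producers capture 1/31 = 1/31 of each unit of subsidy.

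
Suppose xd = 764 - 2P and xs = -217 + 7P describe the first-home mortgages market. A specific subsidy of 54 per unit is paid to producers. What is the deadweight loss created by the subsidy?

Pre-subsidy: 764 - 2P = -217 + 7P gives P* = 109, x* = 546.
With the subsidy, sellers receive Ps = Pb + 54 for each unit, where Pb is the price buyers pay.
Supply in terms of Pb becomes xs = -217 + 7(Pb + 54) = 161 + 7Pb. Setting this equal to demand: 764 - 2Pb = 161 + 7Pb, so Pb = 67.
Sellers receive Ps = 67 + 54 = 121; x' = 764 − 2·67 = 630.
The subsidy expands output by 630 − 546 = 84 past the efficient level; on those units the gap between marginal cost and willingness to pay runs from 0 up to 54.
DWL = ½ × 54 × 84 = 2268.

Deadweight loss = 2268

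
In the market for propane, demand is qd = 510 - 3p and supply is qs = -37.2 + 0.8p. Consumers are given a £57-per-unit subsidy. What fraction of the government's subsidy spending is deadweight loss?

Pre-subsidy: 510 - 3p = -37.2 + 0.8p gives p* = 144, q* = 78.
With the rebate, buyers effectively pay pb = ps − 57, where ps is the price sellers receive.
Demand in terms of ps becomes qd = 510 − 3(ps − 57) = 681 - 3ps. Setting this equal to supply: 681 - 3ps = -37.2 + 0.8ps, so ps = 189.
Buyers pay pb = 189 − 57 = 132; q' = -37.2 + 0.8·189 = 114.
ΔCS = ½(78 + 114)(144 − 132) = 1152; ΔPS = ½(78 + 114)(189 − 144) = 4320.
Government spending = 57 × 114 = 6498.
DWL = ½ × 57 × (114 − 78) = 1026; fraction = 1026 / 6498 = 3/19.

DWL / government spending = 3/19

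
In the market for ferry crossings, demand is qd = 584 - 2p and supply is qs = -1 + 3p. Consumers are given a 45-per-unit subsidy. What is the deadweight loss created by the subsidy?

Deadweight loss = 1215

Pre-subsidy: 584 - 2p = -1 + 3p gives p* = 117, q* = 350.
With the rebate, buyers effectively pay pb = ps − 45, where ps is the price sellers receive.
Demand in terms of ps becomes qd = 584 − 2(ps − 45) = 674 - 2ps. Setting this equal to supply: 674 - 2ps = -1 + 3ps, so ps = 135.
Buyers pay pb = 135 − 45 = 90; q' = -1 + 3·135 = 404.
The subsidy expands output by 404 − 350 = 54 past the efficient level; on those units the gap between marginal cost and willingness to pay runs from 0 up to 45.
DWL = ½ × 45 × 54 = 1215.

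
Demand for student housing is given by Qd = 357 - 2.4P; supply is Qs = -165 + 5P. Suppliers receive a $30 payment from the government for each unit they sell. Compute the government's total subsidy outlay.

Government cost = 262350/37

Pre-subsidy: 357 - 2.4P = -165 + 5P gives P* = 2610/37, Q* = 6945/37.
With the subsidy, sellers receive Ps = Pb + 30 for each unit, where Pb is the price buyers pay.
Supply in terms of Pb becomes Qs = -165 + 5(Pb + 30) = -15 + 5Pb. Setting this equal to demand: 357 - 2.4Pb = -15 + 5Pb, so Pb = 1860/37.
Sellers receive Ps = 1860/37 + 30 = 2970/37; Q' = 357 − 2.4·(1860/37) = 8745/37.
Government outlay = subsidy × quantity = 30 × 8745/37 = 262350/37.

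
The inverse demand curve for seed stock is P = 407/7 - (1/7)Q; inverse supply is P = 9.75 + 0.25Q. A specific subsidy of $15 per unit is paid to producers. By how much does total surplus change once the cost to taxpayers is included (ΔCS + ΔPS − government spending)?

Net change in total surplus = -3150/11

Pre-subsidy: 407/7 - (1/7)Q = 9.75 + 0.25Q gives Q* = 1355/11 and P* = 446/11.
With the subsidy, sellers receive Ps = Pb + 15 for each unit, where Pb is the price buyers pay.
On the curves, Pb = 407/7 - (1/7)Q and Ps = 9.75 + 0.25Q; the wedge Ps − Pb = 15 gives 9.75 + 0.25Q − (407/7 - (1/7)Q) = 15, so Q' = 1775/11.
Then Pb = 407/7 − (1/7)·(1775/11) = 386/11 and Ps = 9.75 + 0.25·(1775/11) = 551/11.
ΔCS = ½(1355/11 + 1775/11)(446/11 − 386/11) = 93900/121; ΔPS = ½(1355/11 + 1775/11)(551/11 − 446/11) = 164325/121.
Government spending = 15 × 1775/11 = 26625/11.
Net change = 93900/121 + 164325/121 − 26625/11 = -3150/11. The loss equals the DWL triangle ½·15·420/11.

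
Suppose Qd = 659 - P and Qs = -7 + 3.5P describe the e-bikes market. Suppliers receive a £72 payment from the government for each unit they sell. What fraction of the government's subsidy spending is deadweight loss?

Pre-subsidy: 659 - P = -7 + 3.5P gives P* = 148, Q* = 511.
With the subsidy, sellers receive Ps = Pb + 72 for each unit, where Pb is the price buyers pay.
Supply in terms of Pb becomes Qs = -7 + 3.5(Pb + 72) = 245 + 3.5Pb. Setting this equal to demand: 659 - Pb = 245 + 3.5Pb, so Pb = 92.
Sellers receive Ps = 92 + 72 = 164; Q' = 659 − 1·92 = 567.
ΔCS = ½(511 + 567)(148 − 92) = 30184; ΔPS = ½(511 + 567)(164 − 148) = 8624.
Government spending = 72 × 567 = 40824.
DWL = ½ × 72 × (567 − 511) = 2016; fraction = 2016 / 40824 = 4/81.

DWL / government spending = 4/81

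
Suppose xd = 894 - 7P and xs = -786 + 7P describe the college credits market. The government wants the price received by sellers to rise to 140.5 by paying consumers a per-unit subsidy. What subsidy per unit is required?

At a seller price of 140.5, quantity supplied is -786 + 7·140.5 = 197.5.
Buyers absorb 197.5 only when they pay Pb with 894 − 7·Pb = 197.5, i.e. Pb = 99.5.
s = Ps − Pb = 140.5 − 99.5 = 41.

Required subsidy s = 41 per unit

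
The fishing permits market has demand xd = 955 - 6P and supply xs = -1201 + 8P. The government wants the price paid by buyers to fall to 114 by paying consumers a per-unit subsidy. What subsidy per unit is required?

Required subsidy s = 70 per unit

At a buyer price of 114, quantity demanded is 955 − 6·114 = 271.
Sellers supply 271 only when they receive Ps with -1201 + 8·Ps = 271, i.e. Ps = 184.
s = Ps − Pb = 184 − 114 = 70.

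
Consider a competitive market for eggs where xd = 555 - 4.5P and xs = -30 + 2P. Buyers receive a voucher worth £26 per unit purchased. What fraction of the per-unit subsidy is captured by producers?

Pre-subsidy: 555 - 4.5P = -30 + 2P gives P* = 90, x* = 150.
With the rebate, buyers effectively pay Pb = Ps − 26, where Ps is the price sellers receive.
Demand in terms of Ps becomes xd = 555 − 4.5(Ps − 26) = 672 - 4.5Ps. Setting this equal to supply: 672 - 4.5Ps = -30 + 2Ps, so Ps = 108.
Buyers pay Pb = 108 − 26 = 82; x' = -30 + 2·108 = 186.
Buyers' price falls by P* − Pb = 90 − 82 = 8; sellers' price rises by Ps − P* = 108 − 90 = 18.
So producers capture 18/26 = 9/13 of each unit of subsidy.

Producer share = 9/13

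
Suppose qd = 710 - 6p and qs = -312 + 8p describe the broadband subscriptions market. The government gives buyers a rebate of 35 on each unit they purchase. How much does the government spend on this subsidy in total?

Pre-subsidy: 710 - 6p = -312 + 8p gives p* = 73, q* = 272.
With the rebate, buyers effectively pay pb = ps − 35, where ps is the price sellers receive.
Demand in terms of ps becomes qd = 710 − 6(ps − 35) = 920 - 6ps. Setting this equal to supply: 920 - 6ps = -312 + 8ps, so ps = 88.
Buyers pay pb = 88 − 35 = 53; q' = -312 + 8·88 = 392.
Government outlay = subsidy × quantity = 35 × 392 = 13720.

Government cost = 13720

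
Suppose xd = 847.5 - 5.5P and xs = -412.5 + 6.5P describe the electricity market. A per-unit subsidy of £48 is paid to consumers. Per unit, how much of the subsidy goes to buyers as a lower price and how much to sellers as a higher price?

Pre-subsidy: 847.5 - 5.5P = -412.5 + 6.5P gives P* = 105, x* = 270.
With the rebate, buyers effectively pay Pb = Ps − 48, where Ps is the price sellers receive.
Demand in terms of Ps becomes xd = 847.5 − 5.5(Ps − 48) = 1111.5 - 5.5Ps. Setting this equal to supply: 1111.5 - 5.5Ps = -412.5 + 6.5Ps, so Ps = 127.
Buyers pay Pb = 127 − 48 = 79; x' = -412.5 + 6.5·127 = 413.
Buyers' price falls by P* − Pb = 105 − 79 = 26; sellers' price rises by Ps − P* = 127 − 105 = 22.

Buyers gain £26 per unit; sellers gain £22 per unit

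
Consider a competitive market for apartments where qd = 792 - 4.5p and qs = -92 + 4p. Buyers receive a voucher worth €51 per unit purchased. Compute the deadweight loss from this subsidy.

Pre-subsidy: 792 - 4.5p = -92 + 4p gives p* = 104, q* = 324.
With the rebate, buyers effectively pay pb = ps − 51, where ps is the price sellers receive.
Demand in terms of ps becomes qd = 792 − 4.5(ps − 51) = 1021.5 - 4.5ps. Setting this equal to supply: 1021.5 - 4.5ps = -92 + 4ps, so ps = 131.
Buyers pay pb = 131 − 51 = 80; q' = -92 + 4·131 = 432.
The subsidy expands output by 432 − 324 = 108 past the efficient level; on those units the gap between marginal cost and willingness to pay runs from 0 up to 51.
DWL = ½ × 51 × 108 = 2754.

Deadweight loss = €2754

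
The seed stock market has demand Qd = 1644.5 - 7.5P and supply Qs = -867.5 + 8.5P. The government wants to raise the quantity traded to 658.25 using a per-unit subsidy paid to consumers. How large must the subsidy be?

Required subsidy s = 48 per unit

At Q = 658.25, invert demand for the buyer price: Pb = (1644.5 − 658.25)/7.5 = 131.5; invert supply for the seller price: Ps = (658.25 − (-867.5))/8.5 = 179.5.
The subsidy must fill the gap: s = Ps − Pb = 179.5 − 131.5 = 48.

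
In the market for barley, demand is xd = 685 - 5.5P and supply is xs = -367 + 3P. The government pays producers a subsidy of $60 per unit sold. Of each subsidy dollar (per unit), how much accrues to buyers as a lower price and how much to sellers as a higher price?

Pre-subsidy: 685 - 5.5P = -367 + 3P gives P* = 2104/17, x* = 73/17.
With the subsidy, sellers receive Ps = Pb + 60 for each unit, where Pb is the price buyers pay.
Supply in terms of Pb becomes xs = -367 + 3(Pb + 60) = -187 + 3Pb. Setting this equal to demand: 685 - 5.5Pb = -187 + 3Pb, so Pb = 1744/17.
Sellers receive Ps = 1744/17 + 60 = 2764/17; x' = 685 − 5.5·(1744/17) = 2053/17.
Buyers' price falls by P* − Pb = 2104/17 − 1744/17 = 360/17; sellers' price rises by Ps − P* = 2764/17 − 2104/17 = 660/17.

Buyers gain 360/17 per unit; sellers gain 660/17 per unit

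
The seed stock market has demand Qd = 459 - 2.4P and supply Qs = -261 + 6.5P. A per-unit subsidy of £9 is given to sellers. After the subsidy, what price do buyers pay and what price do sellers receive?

Buyers pay 6615/89; sellers receive 7416/89

Pre-subsidy: 459 - 2.4P = -261 + 6.5P gives P* = 7200/89, Q* = 23571/89.
With the subsidy, sellers receive Ps = Pb + 9 for each unit, where Pb is the price buyers pay.
Supply in terms of Pb becomes Qs = -261 + 6.5(Pb + 9) = -202.5 + 6.5Pb. Setting this equal to demand: 459 - 2.4Pb = -202.5 + 6.5Pb, so Pb = 6615/89.
Sellers receive Ps = 6615/89 + 9 = 7416/89; Q' = 459 − 2.4·(6615/89) = 24975/89.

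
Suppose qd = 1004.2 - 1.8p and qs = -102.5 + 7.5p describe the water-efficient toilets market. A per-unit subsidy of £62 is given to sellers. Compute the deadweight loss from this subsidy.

Pre-subsidy: 1004.2 - 1.8p = -102.5 + 7.5p gives p* = 119, q* = 790.
With the subsidy, sellers receive ps = pb + 62 for each unit, where pb is the price buyers pay.
Supply in terms of pb becomes qs = -102.5 + 7.5(pb + 62) = 362.5 + 7.5pb. Setting this equal to demand: 1004.2 - 1.8pb = 362.5 + 7.5pb, so pb = 69.
Sellers receive ps = 69 + 62 = 131; q' = 1004.2 − 1.8·69 = 880.
The subsidy expands output by 880 − 790 = 90 past the efficient level; on those units the gap between marginal cost and willingness to pay runs from 0 up to 62.
DWL = ½ × 62 × 90 = 2790.

Deadweight loss = £2790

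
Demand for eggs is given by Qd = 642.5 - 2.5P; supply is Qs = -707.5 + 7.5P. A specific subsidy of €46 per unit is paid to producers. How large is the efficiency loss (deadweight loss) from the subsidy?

Pre-subsidy: 642.5 - 2.5P = -707.5 + 7.5P gives P* = 135, Q* = 305.
With the subsidy, sellers receive Ps = Pb + 46 for each unit, where Pb is the price buyers pay.
Supply in terms of Pb becomes Qs = -707.5 + 7.5(Pb + 46) = -362.5 + 7.5Pb. Setting this equal to demand: 642.5 - 2.5Pb = -362.5 + 7.5Pb, so Pb = 100.5.
Sellers receive Ps = 100.5 + 46 = 146.5; Q' = 642.5 − 2.5·100.5 = 391.25.
The subsidy expands output by 391.25 − 305 = 86.25 past the efficient level; on those units the gap between marginal cost and willingness to pay runs from 0 up to 46.
DWL = ½ × 46 × 86.25 = 1983.75.

Deadweight loss = €1983.75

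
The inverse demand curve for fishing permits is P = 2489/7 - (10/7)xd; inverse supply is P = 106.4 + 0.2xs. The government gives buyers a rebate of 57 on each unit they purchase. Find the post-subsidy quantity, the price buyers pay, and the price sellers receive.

x' = 188; buyers pay 87; sellers receive 144

Pre-subsidy: 2489/7 - (10/7)x = 106.4 + 0.2x gives x* = 153 and P* = 137.
With the rebate, buyers effectively pay Pb = Ps − 57, where Ps is the price sellers receive.
On the curves, Pb = 2489/7 - (10/7)x and Ps = 106.4 + 0.2x; the wedge Ps − Pb = 57 gives 106.4 + 0.2x − (2489/7 - (10/7)x) = 57, so x' = 188.
Then Pb = 2489/7 − (10/7)·188 = 87 and Ps = 106.4 + 0.2·188 = 144.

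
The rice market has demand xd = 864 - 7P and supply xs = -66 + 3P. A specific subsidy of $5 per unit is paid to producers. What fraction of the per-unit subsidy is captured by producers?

Pre-subsidy: 864 - 7P = -66 + 3P gives P* = 93, x* = 213.
With the subsidy, sellers receive Ps = Pb + 5 for each unit, where Pb is the price buyers pay.
Supply in terms of Pb becomes xs = -66 + 3(Pb + 5) = -51 + 3Pb. Setting this equal to demand: 864 - 7Pb = -51 + 3Pb, so Pb = 91.5.
Sellers receive Ps = 91.5 + 5 = 96.5; x' = 864 − 7·91.5 = 223.5.
Buyers' price falls by P* − Pb = 93 − 91.5 = 1.5; sellers' price rises by Ps − P* = 96.5 − 93 = 3.5.
So producers capture 3.5/5 = 0.7 of each unit of subsidy.

Producer share = 0.7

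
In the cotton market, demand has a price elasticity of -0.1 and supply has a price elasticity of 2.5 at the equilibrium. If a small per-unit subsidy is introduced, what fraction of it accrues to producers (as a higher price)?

Producer share = 1/26

For a small subsidy around the equilibrium, the benefit split depends on the relative slopes, which at a point are proportional to the elasticities.
Buyer share = εs/(εs + |εd|) = 2.5/(2.5 + 0.1) = 25/26; seller share = |εd|/(εs + |εd|) = 1/26.
So producers capture 1/26 of the subsidy.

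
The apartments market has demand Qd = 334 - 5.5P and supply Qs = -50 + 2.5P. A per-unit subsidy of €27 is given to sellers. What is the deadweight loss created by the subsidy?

Pre-subsidy: 334 - 5.5P = -50 + 2.5P gives P* = 48, Q* = 70.
With the subsidy, sellers receive Ps = Pb + 27 for each unit, where Pb is the price buyers pay.
Supply in terms of Pb becomes Qs = -50 + 2.5(Pb + 27) = 17.5 + 2.5Pb. Setting this equal to demand: 334 - 5.5Pb = 17.5 + 2.5Pb, so Pb = 39.5625.
Sellers receive Ps = 39.5625 + 27 = 66.5625; Q' = 334 − 5.5·39.5625 = 116.40625.
The subsidy expands output by 116.40625 − 70 = 46.40625 past the efficient level; on those units the gap between marginal cost and willingness to pay runs from 0 up to 27.
DWL = ½ × 27 × 46.40625 = 626.484375.

Deadweight loss = €626.484375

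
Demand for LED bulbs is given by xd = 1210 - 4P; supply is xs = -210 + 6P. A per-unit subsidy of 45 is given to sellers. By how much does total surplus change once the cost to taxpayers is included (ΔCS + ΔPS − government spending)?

Pre-subsidy: 1210 - 4P = -210 + 6P gives P* = 142, x* = 642.
With the subsidy, sellers receive Ps = Pb + 45 for each unit, where Pb is the price buyers pay.
Supply in terms of Pb becomes xs = -210 + 6(Pb + 45) = 60 + 6Pb. Setting this equal to demand: 1210 - 4Pb = 60 + 6Pb, so Pb = 115.
Sellers receive Ps = 115 + 45 = 160; x' = 1210 − 4·115 = 750.
ΔCS = ½(642 + 750)(142 − 115) = 18792; ΔPS = ½(642 + 750)(160 − 142) = 12528.
Government spending = 45 × 750 = 33750.
Net change = 18792 + 12528 − 33750 = -2430. The loss equals the DWL triangle ½·45·108.

Net change in total surplus = -2430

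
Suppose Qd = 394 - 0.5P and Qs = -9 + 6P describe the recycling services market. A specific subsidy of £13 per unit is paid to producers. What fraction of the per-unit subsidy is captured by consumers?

Consumer share = 12/13

Pre-subsidy: 394 - 0.5P = -9 + 6P gives P* = 62, Q* = 363.
With the subsidy, sellers receive Ps = Pb + 13 for each unit, where Pb is the price buyers pay.
Supply in terms of Pb becomes Qs = -9 + 6(Pb + 13) = 69 + 6Pb. Setting this equal to demand: 394 - 0.5Pb = 69 + 6Pb, so Pb = 50.
Sellers receive Ps = 50 + 13 = 63; Q' = 394 − 0.5·50 = 369.
Buyers' price falls by P* − Pb = 62 − 50 = 12; sellers' price rises by Ps − P* = 63 − 62 = 1.
So consumers capture 12/13 = 12/13 of each unit of subsidy.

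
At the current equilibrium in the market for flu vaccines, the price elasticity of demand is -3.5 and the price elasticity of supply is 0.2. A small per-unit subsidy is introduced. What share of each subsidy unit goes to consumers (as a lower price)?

For a small subsidy around the equilibrium, the benefit split depends on the relative slopes, which at a point are proportional to the elasticities.
Buyer share = εs/(εs + |εd|) = 0.2/(0.2 + 3.5) = 2/37; seller share = |εd|/(εs + |εd|) = 35/37.

Consumer share = 2/37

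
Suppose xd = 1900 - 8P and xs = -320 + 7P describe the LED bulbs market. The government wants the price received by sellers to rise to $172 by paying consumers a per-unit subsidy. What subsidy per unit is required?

At a seller price of 172, quantity supplied is -320 + 7·172 = 884.
Buyers absorb 884 only when they pay Pb with 1900 − 8·Pb = 884, i.e. Pb = 127.
s = Ps − Pb = 172 − 127 = 45.

Required subsidy s = $45 per unit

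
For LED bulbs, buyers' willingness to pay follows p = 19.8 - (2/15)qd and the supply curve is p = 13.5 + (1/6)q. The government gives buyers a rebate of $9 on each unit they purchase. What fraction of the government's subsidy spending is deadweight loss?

DWL / government spending = 5/17

Pre-subsidy: 19.8 - (2/15)q = 13.5 + (1/6)q gives q* = 21 and p* = 17.
With the rebate, buyers effectively pay pb = ps − 9, where ps is the price sellers receive.
On the curves, pb = 19.8 - (2/15)q and ps = 13.5 + (1/6)q; the wedge ps − pb = 9 gives 13.5 + (1/6)q − (19.8 - (2/15)q) = 9, so q' = 51.
Then pb = 19.8 − (2/15)·51 = 13 and ps = 13.5 + (1/6)·51 = 22.
ΔCS = ½(21 + 51)(17 − 13) = 144; ΔPS = ½(21 + 51)(22 − 17) = 180.
Government spending = 9 × 51 = 459.
DWL = ½ × 9 × (51 − 21) = 135; fraction = 135 / 459 = 5/17.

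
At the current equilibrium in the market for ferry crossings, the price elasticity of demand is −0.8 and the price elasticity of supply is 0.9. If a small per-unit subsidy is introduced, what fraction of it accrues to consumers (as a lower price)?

For a small subsidy around the equilibrium, the benefit split depends on the relative slopes, which at a point are proportional to the elasticities.
Buyer share = εs/(εs + |εd|) = 0.9/(0.9 + 0.8) = 9/17; seller share = |εd|/(εs + |εd|) = 8/17.

Consumer share = 9/17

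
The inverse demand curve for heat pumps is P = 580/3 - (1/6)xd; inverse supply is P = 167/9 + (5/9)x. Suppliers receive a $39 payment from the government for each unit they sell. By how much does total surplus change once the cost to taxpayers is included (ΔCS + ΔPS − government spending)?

Net change in total surplus = -$1053

Pre-subsidy: 580/3 - (1/6)x = 167/9 + (5/9)x gives x* = 242 and P* = 153.
With the subsidy, sellers receive Ps = Pb + 39 for each unit, where Pb is the price buyers pay.
On the curves, Pb = 580/3 - (1/6)x and Ps = 167/9 + (5/9)x; the wedge Ps − Pb = 39 gives 167/9 + (5/9)x − (580/3 - (1/6)x) = 39, so x' = 296.
Then Pb = 580/3 − (1/6)·296 = 144 and Ps = 167/9 + (5/9)·296 = 183.
ΔCS = ½(242 + 296)(153 − 144) = 2421; ΔPS = ½(242 + 296)(183 − 153) = 8070.
Government spending = 39 × 296 = 11544.
Net change = 2421 + 8070 − 11544 = -1053. The loss equals the DWL triangle ½·39·54.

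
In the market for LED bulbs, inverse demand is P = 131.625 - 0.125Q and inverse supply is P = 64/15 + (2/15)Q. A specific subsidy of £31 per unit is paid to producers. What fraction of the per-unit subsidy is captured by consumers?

Consumer share = 15/31

Pre-subsidy: 131.625 - 0.125Q = 64/15 + (2/15)Q gives Q* = 493 and P* = 70.
With the subsidy, sellers receive Ps = Pb + 31 for each unit, where Pb is the price buyers pay.
On the curves, Pb = 131.625 - 0.125Q and Ps = 64/15 + (2/15)Q; the wedge Ps − Pb = 31 gives 64/15 + (2/15)Q − (131.625 - 0.125Q) = 31, so Q' = 613.
Then Pb = 131.625 − 0.125·613 = 55 and Ps = 64/15 + (2/15)·613 = 86.
Buyers' price falls by P* − Pb = 70 − 55 = 15; sellers' price rises by Ps − P* = 86 − 70 = 16.
So consumers capture 15/31 = 15/31 of each unit of subsidy.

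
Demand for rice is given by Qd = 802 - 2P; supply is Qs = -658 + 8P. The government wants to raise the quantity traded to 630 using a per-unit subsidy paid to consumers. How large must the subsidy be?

At Q = 630, invert demand for the buyer price: Pb = (802 − 630)/2 = 86; invert supply for the seller price: Ps = (630 − (-658))/8 = 161.
The subsidy must fill the gap: s = Ps − Pb = 161 − 86 = 75.

Required subsidy s = 75 per unit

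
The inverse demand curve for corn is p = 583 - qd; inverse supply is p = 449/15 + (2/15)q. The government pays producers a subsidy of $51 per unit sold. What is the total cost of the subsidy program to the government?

Pre-subsidy: 583 - q = 449/15 + (2/15)q gives q* = 488 and p* = 95.
With the subsidy, sellers receive ps = pb + 51 for each unit, where pb is the price buyers pay.
On the curves, pb = 583 - q and ps = 449/15 + (2/15)q; the wedge ps − pb = 51 gives 449/15 + (2/15)q − (583 - q) = 51, so q' = 533.
Then pb = 583 − 1·533 = 50 and ps = 449/15 + (2/15)·533 = 101.
Government outlay = subsidy × quantity = 51 × 533 = 27183.

Government cost = $27183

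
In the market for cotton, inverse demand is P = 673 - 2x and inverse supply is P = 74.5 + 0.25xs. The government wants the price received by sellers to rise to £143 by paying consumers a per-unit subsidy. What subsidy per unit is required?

At a seller price of 143, quantity supplied is -298 + 4·143 = 274.
Buyers absorb 274 only when they pay Pb = 673 − 2·274 = 125.
s = Ps − Pb = 143 − 125 = 18.

Required subsidy s = £18 per unit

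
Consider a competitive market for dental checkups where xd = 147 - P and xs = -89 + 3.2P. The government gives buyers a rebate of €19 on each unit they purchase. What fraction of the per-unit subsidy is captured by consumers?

Consumer share = 16/21

Pre-subsidy: 147 - P = -89 + 3.2P gives P* = 1180/21, x* = 1907/21.
With the rebate, buyers effectively pay Pb = Ps − 19, where Ps is the price sellers receive.
Demand in terms of Ps becomes xd = 147 − 1(Ps − 19) = 166 - Ps. Setting this equal to supply: 166 - Ps = -89 + 3.2Ps, so Ps = 425/7.
Buyers pay Pb = 425/7 − 19 = 292/7; x' = -89 + 3.2·(425/7) = 737/7.
Buyers' price falls by P* − Pb = 1180/21 − 292/7 = 304/21; sellers' price rises by Ps − P* = 425/7 − 1180/21 = 95/21.
So consumers capture (304/21)/19 = 16/21 of each unit of subsidy.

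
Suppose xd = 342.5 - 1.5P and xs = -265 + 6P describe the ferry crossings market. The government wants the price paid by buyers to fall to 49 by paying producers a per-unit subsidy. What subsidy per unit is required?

Required subsidy s = 40 per unit

At a buyer price of 49, quantity demanded is 342.5 − 1.5·49 = 269.
Sellers supply 269 only when they receive Ps with -265 + 6·Ps = 269, i.e. Ps = 89.
s = Ps − Pb = 89 − 49 = 40.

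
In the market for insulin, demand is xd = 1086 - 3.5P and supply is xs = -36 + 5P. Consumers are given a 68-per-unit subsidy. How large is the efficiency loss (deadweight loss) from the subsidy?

Deadweight loss = 4760

Pre-subsidy: 1086 - 3.5P = -36 + 5P gives P* = 132, x* = 624.
With the rebate, buyers effectively pay Pb = Ps − 68, where Ps is the price sellers receive.
Demand in terms of Ps becomes xd = 1086 − 3.5(Ps − 68) = 1324 - 3.5Ps. Setting this equal to supply: 1324 - 3.5Ps = -36 + 5Ps, so Ps = 160.
Buyers pay Pb = 160 − 68 = 92; x' = -36 + 5·160 = 764.
The subsidy expands output by 764 − 624 = 140 past the efficient level; on those units the gap between marginal cost and willingness to pay runs from 0 up to 68.
DWL = ½ × 68 × 140 = 4760.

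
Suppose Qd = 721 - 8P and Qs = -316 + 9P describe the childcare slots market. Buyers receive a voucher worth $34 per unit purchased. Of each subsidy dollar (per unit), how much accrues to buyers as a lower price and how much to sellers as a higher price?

Pre-subsidy: 721 - 8P = -316 + 9P gives P* = 61, Q* = 233.
With the rebate, buyers effectively pay Pb = Ps − 34, where Ps is the price sellers receive.
Demand in terms of Ps becomes Qd = 721 − 8(Ps − 34) = 993 - 8Ps. Setting this equal to supply: 993 - 8Ps = -316 + 9Ps, so Ps = 77.
Buyers pay Pb = 77 − 34 = 43; Q' = -316 + 9·77 = 377.
Buyers' price falls by P* − Pb = 61 − 43 = 18; sellers' price rises by Ps − P* = 77 − 61 = 16.

Buyers gain $18 per unit; sellers gain $16 per unit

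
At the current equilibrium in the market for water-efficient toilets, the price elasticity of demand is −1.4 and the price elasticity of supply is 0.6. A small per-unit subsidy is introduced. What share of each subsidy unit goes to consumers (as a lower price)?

For a small subsidy around the equilibrium, the benefit split depends on the relative slopes, which at a point are proportional to the elasticities.
Buyer share = εs/(εs + |εd|) = 0.6/(0.6 + 1.4) = 0.3; seller share = |εd|/(εs + |εd|) = 0.7.

Consumer share = 0.3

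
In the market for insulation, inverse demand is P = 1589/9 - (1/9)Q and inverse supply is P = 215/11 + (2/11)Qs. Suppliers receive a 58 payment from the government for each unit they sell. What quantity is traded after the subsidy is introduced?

Pre-subsidy: 1589/9 - (1/9)Q = 215/11 + (2/11)Q gives Q* = 536 and P* = 117.
With the subsidy, sellers receive Ps = Pb + 58 for each unit, where Pb is the price buyers pay.
On the curves, Pb = 1589/9 - (1/9)Q and Ps = 215/11 + (2/11)Q; the wedge Ps − Pb = 58 gives 215/11 + (2/11)Q − (1589/9 - (1/9)Q) = 58, so Q' = 734.
Then Pb = 1589/9 − (1/9)·734 = 95 and Ps = 215/11 + (2/11)·734 = 153.

Q' = 734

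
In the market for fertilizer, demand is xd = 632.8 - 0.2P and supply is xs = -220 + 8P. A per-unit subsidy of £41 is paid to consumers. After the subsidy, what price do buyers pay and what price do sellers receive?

Pre-subsidy: 632.8 - 0.2P = -220 + 8P gives P* = 104, x* = 612.
With the rebate, buyers effectively pay Pb = Ps − 41, where Ps is the price sellers receive.
Demand in terms of Ps becomes xd = 632.8 − 0.2(Ps − 41) = 641 - 0.2Ps. Setting this equal to supply: 641 - 0.2Ps = -220 + 8Ps, so Ps = 105.
Buyers pay Pb = 105 − 41 = 64; x' = -220 + 8·105 = 620.

Buyers pay £64; sellers receive £105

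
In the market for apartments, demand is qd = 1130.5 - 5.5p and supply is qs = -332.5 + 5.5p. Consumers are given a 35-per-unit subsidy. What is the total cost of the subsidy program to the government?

Pre-subsidy: 1130.5 - 5.5p = -332.5 + 5.5p gives p* = 133, q* = 399.
With the rebate, buyers effectively pay pb = ps − 35, where ps is the price sellers receive.
Demand in terms of ps becomes qd = 1130.5 − 5.5(ps − 35) = 1323 - 5.5ps. Setting this equal to supply: 1323 - 5.5ps = -332.5 + 5.5ps, so ps = 150.5.
Buyers pay pb = 150.5 − 35 = 115.5; q' = -332.5 + 5.5·150.5 = 495.25.
Government outlay = subsidy × quantity = 35 × 495.25 = 17333.75.

Government cost = 17333.75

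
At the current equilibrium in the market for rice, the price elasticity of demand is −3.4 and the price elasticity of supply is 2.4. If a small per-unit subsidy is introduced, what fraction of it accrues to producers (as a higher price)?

Producer share = 17/29

For a small subsidy around the equilibrium, the benefit split depends on the relative slopes, which at a point are proportional to the elasticities.
Buyer share = εs/(εs + |εd|) = 2.4/(2.4 + 3.4) = 12/29; seller share = |εd|/(εs + |εd|) = 17/29.
So producers capture 17/29 of the subsidy.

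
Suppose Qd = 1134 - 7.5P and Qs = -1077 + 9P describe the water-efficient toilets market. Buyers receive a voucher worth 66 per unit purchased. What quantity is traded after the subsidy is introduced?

Q' = 399

Pre-subsidy: 1134 - 7.5P = -1077 + 9P gives P* = 134, Q* = 129.
With the rebate, buyers effectively pay Pb = Ps − 66, where Ps is the price sellers receive.
Demand in terms of Ps becomes Qd = 1134 − 7.5(Ps − 66) = 1629 - 7.5Ps. Setting this equal to supply: 1629 - 7.5Ps = -1077 + 9Ps, so Ps = 164.
Buyers pay Pb = 164 − 66 = 98; Q' = -1077 + 9·164 = 399.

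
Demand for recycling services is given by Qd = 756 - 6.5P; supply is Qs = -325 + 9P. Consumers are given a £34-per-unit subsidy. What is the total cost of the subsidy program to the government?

Pre-subsidy: 756 - 6.5P = -325 + 9P gives P* = 2162/31, Q* = 9383/31.
With the rebate, buyers effectively pay Pb = Ps − 34, where Ps is the price sellers receive.
Demand in terms of Ps becomes Qd = 756 − 6.5(Ps − 34) = 977 - 6.5Ps. Setting this equal to supply: 977 - 6.5Ps = -325 + 9Ps, so Ps = 84.
Buyers pay Pb = 84 − 34 = 50; Q' = -325 + 9·84 = 431.
Government outlay = subsidy × quantity = 34 × 431 = 14654.

Government cost = £14654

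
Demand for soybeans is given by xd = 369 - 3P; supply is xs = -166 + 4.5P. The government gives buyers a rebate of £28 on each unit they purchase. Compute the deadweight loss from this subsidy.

Deadweight loss = £705.6

Pre-subsidy: 369 - 3P = -166 + 4.5P gives P* = 214/3, x* = 155.
With the rebate, buyers effectively pay Pb = Ps − 28, where Ps is the price sellers receive.
Demand in terms of Ps becomes xd = 369 − 3(Ps − 28) = 453 - 3Ps. Setting this equal to supply: 453 - 3Ps = -166 + 4.5Ps, so Ps = 1238/15.
Buyers pay Pb = 1238/15 − 28 = 818/15; x' = -166 + 4.5·(1238/15) = 205.4.
The subsidy expands output by 205.4 − 155 = 50.4 past the efficient level; on those units the gap between marginal cost and willingness to pay runs from 0 up to 28.
DWL = ½ × 28 × 50.4 = 705.6.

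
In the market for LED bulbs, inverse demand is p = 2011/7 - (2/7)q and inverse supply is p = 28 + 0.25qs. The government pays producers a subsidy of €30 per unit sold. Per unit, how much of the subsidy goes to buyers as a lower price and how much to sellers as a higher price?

Pre-subsidy: 2011/7 - (2/7)q = 28 + 0.25q gives q* = 484 and p* = 149.
With the subsidy, sellers receive ps = pb + 30 for each unit, where pb is the price buyers pay.
On the curves, pb = 2011/7 - (2/7)q and ps = 28 + 0.25q; the wedge ps − pb = 30 gives 28 + 0.25q − (2011/7 - (2/7)q) = 30, so q' = 540.
Then pb = 2011/7 − (2/7)·540 = 133 and ps = 28 + 0.25·540 = 163.
Buyers' price falls by p* − pb = 149 − 133 = 16; sellers' price rises by ps − p* = 163 − 149 = 14.

Buyers gain €16 per unit; sellers gain €14 per unit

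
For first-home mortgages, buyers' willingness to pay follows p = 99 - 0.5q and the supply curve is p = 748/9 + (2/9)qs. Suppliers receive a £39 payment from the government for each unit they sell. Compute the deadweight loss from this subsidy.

Deadweight loss = £1053

Pre-subsidy: 99 - 0.5q = 748/9 + (2/9)q gives q* = 22 and p* = 88.
With the subsidy, sellers receive ps = pb + 39 for each unit, where pb is the price buyers pay.
On the curves, pb = 99 - 0.5q and ps = 748/9 + (2/9)q; the wedge ps − pb = 39 gives 748/9 + (2/9)q − (99 - 0.5q) = 39, so q' = 76.
Then pb = 99 − 0.5·76 = 61 and ps = 748/9 + (2/9)·76 = 100.
The subsidy expands output by 76 − 22 = 54 past the efficient level; on those units the gap between marginal cost and willingness to pay runs from 0 up to 39.
DWL = ½ × 39 × 54 = 1053.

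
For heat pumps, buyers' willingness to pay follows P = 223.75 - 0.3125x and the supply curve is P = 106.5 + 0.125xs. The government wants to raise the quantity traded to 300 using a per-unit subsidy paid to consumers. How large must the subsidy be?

At x = 300, from the demand curve buyers pay Pb = 223.75 − 0.3125·300 = 130; from the supply curve sellers need Ps = 106.5 + 0.125·300 = 144.
The subsidy must fill the gap: s = Ps − Pb = 144 − 130 = 14.

Required subsidy s = 14 per unit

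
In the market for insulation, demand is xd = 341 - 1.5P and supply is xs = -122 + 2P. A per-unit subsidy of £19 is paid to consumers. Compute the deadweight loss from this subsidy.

Pre-subsidy: 341 - 1.5P = -122 + 2P gives P* = 926/7, x* = 998/7.
With the rebate, buyers effectively pay Pb = Ps − 19, where Ps is the price sellers receive.
Demand in terms of Ps becomes xd = 341 − 1.5(Ps − 19) = 369.5 - 1.5Ps. Setting this equal to supply: 369.5 - 1.5Ps = -122 + 2Ps, so Ps = 983/7.
Buyers pay Pb = 983/7 − 19 = 850/7; x' = -122 + 2·(983/7) = 1112/7.
The subsidy expands output by 1112/7 − 998/7 = 114/7 past the efficient level; on those units the gap between marginal cost and willingness to pay runs from 0 up to 19.
DWL = ½ × 19 × 114/7 = 1083/7.

Deadweight loss = 1083/7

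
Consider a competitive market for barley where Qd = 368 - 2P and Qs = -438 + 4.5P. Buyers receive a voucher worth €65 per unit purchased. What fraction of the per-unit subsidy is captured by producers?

Producer share = 4/13

Pre-subsidy: 368 - 2P = -438 + 4.5P gives P* = 124, Q* = 120.
With the rebate, buyers effectively pay Pb = Ps − 65, where Ps is the price sellers receive.
Demand in terms of Ps becomes Qd = 368 − 2(Ps − 65) = 498 - 2Ps. Setting this equal to supply: 498 - 2Ps = -438 + 4.5Ps, so Ps = 144.
Buyers pay Pb = 144 − 65 = 79; Q' = -438 + 4.5·144 = 210.
Buyers' price falls by P* − Pb = 124 − 79 = 45; sellers' price rises by Ps − P* = 144 − 124 = 20.
So producers capture 20/65 = 4/13 of each unit of subsidy.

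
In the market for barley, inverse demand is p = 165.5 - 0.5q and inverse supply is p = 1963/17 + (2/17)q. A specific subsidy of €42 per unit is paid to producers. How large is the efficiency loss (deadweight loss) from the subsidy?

Deadweight loss = €1428

Pre-subsidy: 165.5 - 0.5q = 1963/17 + (2/17)q gives q* = 81 and p* = 125.
With the subsidy, sellers receive ps = pb + 42 for each unit, where pb is the price buyers pay.
On the curves, pb = 165.5 - 0.5q and ps = 1963/17 + (2/17)q; the wedge ps − pb = 42 gives 1963/17 + (2/17)q − (165.5 - 0.5q) = 42, so q' = 149.
Then pb = 165.5 − 0.5·149 = 91 and ps = 1963/17 + (2/17)·149 = 133.
The subsidy expands output by 149 − 81 = 68 past the efficient level; on those units the gap between marginal cost and willingness to pay runs from 0 up to 42.
DWL = ½ × 42 × 68 = 1428.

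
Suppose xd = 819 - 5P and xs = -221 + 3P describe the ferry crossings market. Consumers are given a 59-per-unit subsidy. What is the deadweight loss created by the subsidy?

Deadweight loss = 3263.4375

Pre-subsidy: 819 - 5P = -221 + 3P gives P* = 130, x* = 169.
With the rebate, buyers effectively pay Pb = Ps − 59, where Ps is the price sellers receive.
Demand in terms of Ps becomes xd = 819 − 5(Ps − 59) = 1114 - 5Ps. Setting this equal to supply: 1114 - 5Ps = -221 + 3Ps, so Ps = 166.875.
Buyers pay Pb = 166.875 − 59 = 107.875; x' = -221 + 3·166.875 = 279.625.
The subsidy expands output by 279.625 − 169 = 110.625 past the efficient level; on those units the gap between marginal cost and willingness to pay runs from 0 up to 59.
DWL = ½ × 59 × 110.625 = 3263.4375.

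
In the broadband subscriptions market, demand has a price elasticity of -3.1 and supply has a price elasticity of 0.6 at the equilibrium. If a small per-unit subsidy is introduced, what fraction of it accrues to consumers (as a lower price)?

For a small subsidy around the equilibrium, the benefit split depends on the relative slopes, which at a point are proportional to the elasticities.
Buyer share = εs/(εs + |εd|) = 0.6/(0.6 + 3.1) = 6/37; seller share = |εd|/(εs + |εd|) = 31/37.

Consumer share = 6/37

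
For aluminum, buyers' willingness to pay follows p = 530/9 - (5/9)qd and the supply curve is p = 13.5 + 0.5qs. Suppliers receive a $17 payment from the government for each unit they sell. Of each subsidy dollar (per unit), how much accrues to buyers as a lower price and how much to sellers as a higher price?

Buyers gain 170/19 per unit; sellers gain 153/19 per unit

Pre-subsidy: 530/9 - (5/9)q = 13.5 + 0.5q gives q* = 43 and p* = 35.
With the subsidy, sellers receive ps = pb + 17 for each unit, where pb is the price buyers pay.
On the curves, pb = 530/9 - (5/9)q and ps = 13.5 + 0.5q; the wedge ps − pb = 17 gives 13.5 + 0.5q − (530/9 - (5/9)q) = 17, so q' = 1123/19.
Then pb = 530/9 − (5/9)·(1123/19) = 495/19 and ps = 13.5 + 0.5·(1123/19) = 818/19.
Buyers' price falls by p* − pb = 35 − 495/19 = 170/19; sellers' price rises by ps − p* = 818/19 − 35 = 153/19.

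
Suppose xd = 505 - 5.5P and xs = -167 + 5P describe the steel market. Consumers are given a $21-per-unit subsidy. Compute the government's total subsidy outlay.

Pre-subsidy: 505 - 5.5P = -167 + 5P gives P* = 64, x* = 153.
With the rebate, buyers effectively pay Pb = Ps − 21, where Ps is the price sellers receive.
Demand in terms of Ps becomes xd = 505 − 5.5(Ps − 21) = 620.5 - 5.5Ps. Setting this equal to supply: 620.5 - 5.5Ps = -167 + 5Ps, so Ps = 75.
Buyers pay Pb = 75 − 21 = 54; x' = -167 + 5·75 = 208.
Government outlay = subsidy × quantity = 21 × 208 = 4368.

Government cost = $4368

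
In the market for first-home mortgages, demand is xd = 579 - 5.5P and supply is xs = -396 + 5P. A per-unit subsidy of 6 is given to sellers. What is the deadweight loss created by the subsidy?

Deadweight loss = 330/7

Pre-subsidy: 579 - 5.5P = -396 + 5P gives P* = 650/7, x* = 478/7.
With the subsidy, sellers receive Ps = Pb + 6 for each unit, where Pb is the price buyers pay.
Supply in terms of Pb becomes xs = -396 + 5(Pb + 6) = -366 + 5Pb. Setting this equal to demand: 579 - 5.5Pb = -366 + 5Pb, so Pb = 90.
Sellers receive Ps = 90 + 6 = 96; x' = 579 − 5.5·90 = 84.
The subsidy expands output by 84 − 478/7 = 110/7 past the efficient level; on those units the gap between marginal cost and willingness to pay runs from 0 up to 6.
DWL = ½ × 6 × 110/7 = 330/7.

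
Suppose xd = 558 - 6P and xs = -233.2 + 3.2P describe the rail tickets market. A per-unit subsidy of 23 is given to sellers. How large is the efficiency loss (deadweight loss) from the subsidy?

Pre-subsidy: 558 - 6P = -233.2 + 3.2P gives P* = 86, x* = 42.
With the subsidy, sellers receive Ps = Pb + 23 for each unit, where Pb is the price buyers pay.
Supply in terms of Pb becomes xs = -233.2 + 3.2(Pb + 23) = -159.6 + 3.2Pb. Setting this equal to demand: 558 - 6Pb = -159.6 + 3.2Pb, so Pb = 78.
Sellers receive Ps = 78 + 23 = 101; x' = 558 − 6·78 = 90.
The subsidy expands output by 90 − 42 = 48 past the efficient level; on those units the gap between marginal cost and willingness to pay runs from 0 up to 23.
DWL = ½ × 23 × 48 = 552.

Deadweight loss = 552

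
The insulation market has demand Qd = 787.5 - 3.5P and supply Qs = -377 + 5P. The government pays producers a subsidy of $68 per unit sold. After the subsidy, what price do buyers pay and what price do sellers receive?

Pre-subsidy: 787.5 - 3.5P = -377 + 5P gives P* = 137, Q* = 308.
With the subsidy, sellers receive Ps = Pb + 68 for each unit, where Pb is the price buyers pay.
Supply in terms of Pb becomes Qs = -377 + 5(Pb + 68) = -37 + 5Pb. Setting this equal to demand: 787.5 - 3.5Pb = -37 + 5Pb, so Pb = 97.
Sellers receive Ps = 97 + 68 = 165; Q' = 787.5 − 3.5·97 = 448.

Buyers pay $97; sellers receive $165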